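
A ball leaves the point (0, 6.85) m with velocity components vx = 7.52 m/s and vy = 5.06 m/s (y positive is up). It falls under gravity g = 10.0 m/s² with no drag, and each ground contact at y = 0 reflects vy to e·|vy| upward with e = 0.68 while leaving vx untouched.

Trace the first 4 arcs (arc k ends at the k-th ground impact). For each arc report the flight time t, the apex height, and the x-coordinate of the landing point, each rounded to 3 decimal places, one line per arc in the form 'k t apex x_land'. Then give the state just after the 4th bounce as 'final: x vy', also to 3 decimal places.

1 1.781 8.130 13.394
2 1.734 3.759 26.436
3 1.179 1.738 35.304
4 0.802 0.804 41.334
final: 41.334 2.726

Arc 1: start y=6.850, vy=5.060 → t=1.781, apex=8.130, x_land=13.394, impact vy=-12.752
  bounce: vy ← 0.68·12.752 = 8.671
Arc 2: start y=0.000, vy=8.671 → t=1.734, apex=3.759, x_land=26.436, impact vy=-8.671
  bounce: vy ← 0.68·8.671 = 5.896
Arc 3: start y=0.000, vy=5.896 → t=1.179, apex=1.738, x_land=35.304, impact vy=-5.896
  bounce: vy ← 0.68·5.896 = 4.010
Arc 4: start y=0.000, vy=4.010 → t=0.802, apex=0.804, x_land=41.334, impact vy=-4.010
  bounce: vy ← 0.68·4.010 = 2.726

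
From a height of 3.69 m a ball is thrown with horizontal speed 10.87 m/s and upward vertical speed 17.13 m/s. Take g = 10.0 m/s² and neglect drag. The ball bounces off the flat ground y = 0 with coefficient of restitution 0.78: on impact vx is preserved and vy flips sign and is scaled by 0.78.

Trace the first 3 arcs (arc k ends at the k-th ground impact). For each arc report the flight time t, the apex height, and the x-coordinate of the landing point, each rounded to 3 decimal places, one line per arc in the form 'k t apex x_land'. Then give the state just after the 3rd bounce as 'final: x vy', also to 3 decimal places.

1 3.629 18.362 39.451
2 2.989 11.171 71.947
3 2.332 6.797 97.293
final: 97.293 9.094

Arc 1: start y=3.690, vy=17.130 → t=3.629, apex=18.362, x_land=39.451, impact vy=-19.163
  bounce: vy ← 0.78·19.163 = 14.947
Arc 2: start y=0.000, vy=14.947 → t=2.989, apex=11.171, x_land=71.947, impact vy=-14.947
  bounce: vy ← 0.78·14.947 = 11.659
Arc 3: start y=0.000, vy=11.659 → t=2.332, apex=6.797, x_land=97.293, impact vy=-11.659
  bounce: vy ← 0.78·11.659 = 9.094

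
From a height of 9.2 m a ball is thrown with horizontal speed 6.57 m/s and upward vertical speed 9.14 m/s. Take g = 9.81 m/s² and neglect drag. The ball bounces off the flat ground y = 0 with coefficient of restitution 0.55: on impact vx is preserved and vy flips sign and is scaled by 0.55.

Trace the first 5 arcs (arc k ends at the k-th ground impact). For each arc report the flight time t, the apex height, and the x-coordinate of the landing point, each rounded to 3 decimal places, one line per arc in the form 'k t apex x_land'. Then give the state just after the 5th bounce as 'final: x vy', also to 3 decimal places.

1 2.588 13.458 17.004
2 1.822 4.071 28.975
3 1.002 1.231 35.559
4 0.551 0.373 39.180
5 0.303 0.113 41.172
final: 41.172 0.818

Arc 1: start y=9.200, vy=9.140 → t=2.588, apex=13.458, x_land=17.004, impact vy=-16.249
  bounce: vy ← 0.55·16.249 = 8.937
Arc 2: start y=0.000, vy=8.937 → t=1.822, apex=4.071, x_land=28.975, impact vy=-8.937
  bounce: vy ← 0.55·8.937 = 4.915
Arc 3: start y=0.000, vy=4.915 → t=1.002, apex=1.231, x_land=35.559, impact vy=-4.915
  bounce: vy ← 0.55·4.915 = 2.703
Arc 4: start y=0.000, vy=2.703 → t=0.551, apex=0.373, x_land=39.180, impact vy=-2.703
  bounce: vy ← 0.55·2.703 = 1.487
Arc 5: start y=0.000, vy=1.487 → t=0.303, apex=0.113, x_land=41.172, impact vy=-1.487
  bounce: vy ← 0.55·1.487 = 0.818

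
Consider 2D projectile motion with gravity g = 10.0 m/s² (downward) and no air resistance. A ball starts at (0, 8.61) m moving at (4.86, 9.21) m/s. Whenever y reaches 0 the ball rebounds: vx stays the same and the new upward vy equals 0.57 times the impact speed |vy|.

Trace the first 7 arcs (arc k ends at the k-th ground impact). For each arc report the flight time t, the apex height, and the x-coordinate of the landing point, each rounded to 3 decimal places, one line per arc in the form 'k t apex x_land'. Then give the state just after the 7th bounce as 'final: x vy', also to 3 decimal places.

1 2.524 12.851 12.268
2 1.828 4.175 21.150
3 1.042 1.357 26.213
4 0.594 0.441 29.099
5 0.338 0.143 30.744
6 0.193 0.047 31.681
7 0.110 0.015 32.216
final: 32.216 0.313

Arc 1: start y=8.610, vy=9.210 → t=2.524, apex=12.851, x_land=12.268, impact vy=-16.032
  bounce: vy ← 0.57·16.032 = 9.138
Arc 2: start y=0.000, vy=9.138 → t=1.828, apex=4.175, x_land=21.150, impact vy=-9.138
  bounce: vy ← 0.57·9.138 = 5.209
Arc 3: start y=0.000, vy=5.209 → t=1.042, apex=1.357, x_land=26.213, impact vy=-5.209
  bounce: vy ← 0.57·5.209 = 2.969
Arc 4: start y=0.000, vy=2.969 → t=0.594, apex=0.441, x_land=29.099, impact vy=-2.969
  bounce: vy ← 0.57·2.969 = 1.692
Arc 5: start y=0.000, vy=1.692 → t=0.338, apex=0.143, x_land=30.744, impact vy=-1.692
  bounce: vy ← 0.57·1.692 = 0.965
Arc 6: start y=0.000, vy=0.965 → t=0.193, apex=0.047, x_land=31.681, impact vy=-0.965
  bounce: vy ← 0.57·0.965 = 0.550
Arc 7: start y=0.000, vy=0.550 → t=0.110, apex=0.015, x_land=32.216, impact vy=-0.550
  bounce: vy ← 0.57·0.550 = 0.313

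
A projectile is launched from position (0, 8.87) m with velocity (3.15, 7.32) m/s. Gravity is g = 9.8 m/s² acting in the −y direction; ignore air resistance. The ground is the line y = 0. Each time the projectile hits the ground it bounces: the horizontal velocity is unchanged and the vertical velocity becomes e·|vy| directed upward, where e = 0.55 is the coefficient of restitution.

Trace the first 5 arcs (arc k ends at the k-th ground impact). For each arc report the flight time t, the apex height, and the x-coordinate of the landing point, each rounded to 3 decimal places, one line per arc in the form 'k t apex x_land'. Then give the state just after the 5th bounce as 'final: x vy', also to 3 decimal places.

1 2.286 11.604 7.200
2 1.693 3.510 12.532
3 0.931 1.062 15.465
4 0.512 0.321 17.078
5 0.282 0.097 17.965
final: 17.965 0.759

Arc 1: start y=8.870, vy=7.320 → t=2.286, apex=11.604, x_land=7.200, impact vy=-15.081
  bounce: vy ← 0.55·15.081 = 8.295
Arc 2: start y=0.000, vy=8.295 → t=1.693, apex=3.510, x_land=12.532, impact vy=-8.295
  bounce: vy ← 0.55·8.295 = 4.562
Arc 3: start y=0.000, vy=4.562 → t=0.931, apex=1.062, x_land=15.465, impact vy=-4.562
  bounce: vy ← 0.55·4.562 = 2.509
Arc 4: start y=0.000, vy=2.509 → t=0.512, apex=0.321, x_land=17.078, impact vy=-2.509
  bounce: vy ← 0.55·2.509 = 1.380
Arc 5: start y=0.000, vy=1.380 → t=0.282, apex=0.097, x_land=17.965, impact vy=-1.380
  bounce: vy ← 0.55·1.380 = 0.759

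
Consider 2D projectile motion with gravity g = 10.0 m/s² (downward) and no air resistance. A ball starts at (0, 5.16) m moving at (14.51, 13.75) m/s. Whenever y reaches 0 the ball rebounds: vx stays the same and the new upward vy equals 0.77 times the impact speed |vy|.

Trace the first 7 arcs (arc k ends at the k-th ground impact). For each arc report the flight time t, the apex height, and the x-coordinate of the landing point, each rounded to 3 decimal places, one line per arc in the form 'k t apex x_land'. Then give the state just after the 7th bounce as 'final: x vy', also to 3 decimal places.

1 3.085 14.613 44.757
2 2.633 8.664 82.958
3 2.027 5.137 112.373
4 1.561 3.046 135.022
5 1.202 1.806 152.462
6 0.925 1.071 165.891
7 0.713 0.635 176.231
final: 176.231 2.744

Arc 1: start y=5.160, vy=13.750 → t=3.085, apex=14.613, x_land=44.757, impact vy=-17.096
  bounce: vy ← 0.77·17.096 = 13.164
Arc 2: start y=0.000, vy=13.164 → t=2.633, apex=8.664, x_land=82.958, impact vy=-13.164
  bounce: vy ← 0.77·13.164 = 10.136
Arc 3: start y=0.000, vy=10.136 → t=2.027, apex=5.137, x_land=112.373, impact vy=-10.136
  bounce: vy ← 0.77·10.136 = 7.805
Arc 4: start y=0.000, vy=7.805 → t=1.561, apex=3.046, x_land=135.022, impact vy=-7.805
  bounce: vy ← 0.77·7.805 = 6.010
Arc 5: start y=0.000, vy=6.010 → t=1.202, apex=1.806, x_land=152.462, impact vy=-6.010
  bounce: vy ← 0.77·6.010 = 4.627
Arc 6: start y=0.000, vy=4.627 → t=0.925, apex=1.071, x_land=165.891, impact vy=-4.627
  bounce: vy ← 0.77·4.627 = 3.563
Arc 7: start y=0.000, vy=3.563 → t=0.713, apex=0.635, x_land=176.231, impact vy=-3.563
  bounce: vy ← 0.77·3.563 = 2.744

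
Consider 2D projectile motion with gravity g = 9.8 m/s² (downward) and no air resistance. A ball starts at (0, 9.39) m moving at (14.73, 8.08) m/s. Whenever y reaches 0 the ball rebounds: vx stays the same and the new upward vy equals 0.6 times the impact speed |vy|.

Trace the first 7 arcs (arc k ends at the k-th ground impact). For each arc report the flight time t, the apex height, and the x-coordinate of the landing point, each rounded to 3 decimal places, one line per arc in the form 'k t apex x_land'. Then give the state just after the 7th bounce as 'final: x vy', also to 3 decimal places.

1 2.436 12.721 35.878
2 1.933 4.580 64.359
3 1.160 1.649 81.447
4 0.696 0.594 91.700
5 0.418 0.214 97.852
6 0.251 0.077 101.543
7 0.150 0.028 103.757
final: 103.757 0.442

Arc 1: start y=9.390, vy=8.080 → t=2.436, apex=12.721, x_land=35.878, impact vy=-15.790
  bounce: vy ← 0.6·15.790 = 9.474
Arc 2: start y=0.000, vy=9.474 → t=1.933, apex=4.580, x_land=64.359, impact vy=-9.474
  bounce: vy ← 0.6·9.474 = 5.684
Arc 3: start y=0.000, vy=5.684 → t=1.160, apex=1.649, x_land=81.447, impact vy=-5.684
  bounce: vy ← 0.6·5.684 = 3.411
Arc 4: start y=0.000, vy=3.411 → t=0.696, apex=0.594, x_land=91.700, impact vy=-3.411
  bounce: vy ← 0.6·3.411 = 2.046
Arc 5: start y=0.000, vy=2.046 → t=0.418, apex=0.214, x_land=97.852, impact vy=-2.046
  bounce: vy ← 0.6·2.046 = 1.228
Arc 6: start y=0.000, vy=1.228 → t=0.251, apex=0.077, x_land=101.543, impact vy=-1.228
  bounce: vy ← 0.6·1.228 = 0.737
Arc 7: start y=0.000, vy=0.737 → t=0.150, apex=0.028, x_land=103.757, impact vy=-0.737
  bounce: vy ← 0.6·0.737 = 0.442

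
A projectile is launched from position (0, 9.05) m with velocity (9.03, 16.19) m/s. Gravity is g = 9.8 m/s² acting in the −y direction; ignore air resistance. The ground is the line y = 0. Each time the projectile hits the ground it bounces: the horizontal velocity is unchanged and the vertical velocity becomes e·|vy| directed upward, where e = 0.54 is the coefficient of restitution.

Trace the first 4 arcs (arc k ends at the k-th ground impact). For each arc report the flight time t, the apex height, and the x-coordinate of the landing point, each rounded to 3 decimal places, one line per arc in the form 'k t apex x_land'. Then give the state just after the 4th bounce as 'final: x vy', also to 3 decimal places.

Arc 1: start y=9.050, vy=16.190 → t=3.791, apex=22.423, x_land=34.235, impact vy=-20.964
  bounce: vy ← 0.54·20.964 = 11.321
Arc 2: start y=0.000, vy=11.321 → t=2.310, apex=6.539, x_land=55.097, impact vy=-11.321
  bounce: vy ← 0.54·11.321 = 6.113
Arc 3: start y=0.000, vy=6.113 → t=1.248, apex=1.907, x_land=66.363, impact vy=-6.113
  bounce: vy ← 0.54·6.113 = 3.301
Arc 4: start y=0.000, vy=3.301 → t=0.674, apex=0.556, x_land=72.446, impact vy=-3.301
  bounce: vy ← 0.54·3.301 = 1.783

1 3.791 22.423 34.235
2 2.310 6.539 55.097
3 1.248 1.907 66.363
4 0.674 0.556 72.446
final: 72.446 1.783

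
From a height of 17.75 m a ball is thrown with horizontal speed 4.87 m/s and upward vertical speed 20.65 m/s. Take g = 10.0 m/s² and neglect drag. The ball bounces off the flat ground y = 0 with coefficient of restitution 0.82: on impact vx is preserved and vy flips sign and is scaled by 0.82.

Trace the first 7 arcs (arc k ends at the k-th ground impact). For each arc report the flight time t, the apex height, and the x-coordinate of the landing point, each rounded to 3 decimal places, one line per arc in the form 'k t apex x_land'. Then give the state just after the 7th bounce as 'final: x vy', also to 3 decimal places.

Arc 1: start y=17.750, vy=20.650 → t=4.860, apex=39.071, x_land=23.670, impact vy=-27.954
  bounce: vy ← 0.82·27.954 = 22.922
Arc 2: start y=0.000, vy=22.922 → t=4.584, apex=26.271, x_land=45.996, impact vy=-22.922
  bounce: vy ← 0.82·22.922 = 18.796
Arc 3: start y=0.000, vy=18.796 → t=3.759, apex=17.665, x_land=64.304, impact vy=-18.796
  bounce: vy ← 0.82·18.796 = 15.413
Arc 4: start y=0.000, vy=15.413 → t=3.083, apex=11.878, x_land=79.316, impact vy=-15.413
  bounce: vy ← 0.82·15.413 = 12.639
Arc 5: start y=0.000, vy=12.639 → t=2.528, apex=7.987, x_land=91.626, impact vy=-12.639
  bounce: vy ← 0.82·12.639 = 10.364
Arc 6: start y=0.000, vy=10.364 → t=2.073, apex=5.370, x_land=101.720, impact vy=-10.364
  bounce: vy ← 0.82·10.364 = 8.498
Arc 7: start y=0.000, vy=8.498 → t=1.700, apex=3.611, x_land=109.997, impact vy=-8.498
  bounce: vy ← 0.82·8.498 = 6.969

1 4.860 39.071 23.670
2 4.584 26.271 45.996
3 3.759 17.665 64.304
4 3.083 11.878 79.316
5 2.528 7.987 91.626
6 2.073 5.370 101.720
7 1.700 3.611 109.997
final: 109.997 6.969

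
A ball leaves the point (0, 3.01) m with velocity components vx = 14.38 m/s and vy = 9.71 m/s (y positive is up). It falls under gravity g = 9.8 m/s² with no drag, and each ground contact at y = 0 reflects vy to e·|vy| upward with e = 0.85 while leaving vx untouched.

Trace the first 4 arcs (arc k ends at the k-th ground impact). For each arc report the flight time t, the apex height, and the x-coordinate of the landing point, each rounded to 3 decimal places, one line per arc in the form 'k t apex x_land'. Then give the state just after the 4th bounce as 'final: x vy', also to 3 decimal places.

1 2.254 7.820 32.415
2 2.148 5.650 63.298
3 1.826 4.082 89.549
4 1.552 2.949 111.862
final: 111.862 6.463

Arc 1: start y=3.010, vy=9.710 → t=2.254, apex=7.820, x_land=32.415, impact vy=-12.381
  bounce: vy ← 0.85·12.381 = 10.524
Arc 2: start y=0.000, vy=10.524 → t=2.148, apex=5.650, x_land=63.298, impact vy=-10.524
  bounce: vy ← 0.85·10.524 = 8.945
Arc 3: start y=0.000, vy=8.945 → t=1.826, apex=4.082, x_land=89.549, impact vy=-8.945
  bounce: vy ← 0.85·8.945 = 7.603
Arc 4: start y=0.000, vy=7.603 → t=1.552, apex=2.949, x_land=111.862, impact vy=-7.603
  bounce: vy ← 0.85·7.603 = 6.463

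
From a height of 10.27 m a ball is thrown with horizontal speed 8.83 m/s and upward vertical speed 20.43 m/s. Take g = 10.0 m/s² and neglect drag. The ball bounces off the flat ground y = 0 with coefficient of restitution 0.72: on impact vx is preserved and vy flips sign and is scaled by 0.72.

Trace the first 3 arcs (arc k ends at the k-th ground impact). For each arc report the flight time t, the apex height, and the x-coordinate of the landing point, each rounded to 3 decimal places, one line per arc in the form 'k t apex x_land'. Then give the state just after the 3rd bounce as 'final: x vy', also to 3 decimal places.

1 4.539 31.139 40.076
2 3.594 16.143 71.807
3 2.587 8.368 94.654
final: 94.654 9.315

Arc 1: start y=10.270, vy=20.430 → t=4.539, apex=31.139, x_land=40.076, impact vy=-24.956
  bounce: vy ← 0.72·24.956 = 17.968
Arc 2: start y=0.000, vy=17.968 → t=3.594, apex=16.143, x_land=71.807, impact vy=-17.968
  bounce: vy ← 0.72·17.968 = 12.937
Arc 3: start y=0.000, vy=12.937 → t=2.587, apex=8.368, x_land=94.654, impact vy=-12.937
  bounce: vy ← 0.72·12.937 = 9.315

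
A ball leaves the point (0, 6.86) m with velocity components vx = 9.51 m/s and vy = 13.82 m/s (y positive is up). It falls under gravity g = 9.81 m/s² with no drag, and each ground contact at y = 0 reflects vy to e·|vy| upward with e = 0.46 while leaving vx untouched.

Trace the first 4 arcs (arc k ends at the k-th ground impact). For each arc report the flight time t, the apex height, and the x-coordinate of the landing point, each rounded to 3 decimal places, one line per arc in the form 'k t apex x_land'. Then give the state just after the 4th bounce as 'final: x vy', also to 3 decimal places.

1 3.248 16.595 30.890
2 1.692 3.511 46.982
3 0.778 0.743 54.385
4 0.358 0.157 57.790
final: 57.790 0.808

Arc 1: start y=6.860, vy=13.820 → t=3.248, apex=16.595, x_land=30.890, impact vy=-18.044
  bounce: vy ← 0.46·18.044 = 8.300
Arc 2: start y=0.000, vy=8.300 → t=1.692, apex=3.511, x_land=46.982, impact vy=-8.300
  bounce: vy ← 0.46·8.300 = 3.818
Arc 3: start y=0.000, vy=3.818 → t=0.778, apex=0.743, x_land=54.385, impact vy=-3.818
  bounce: vy ← 0.46·3.818 = 1.756
Arc 4: start y=0.000, vy=1.756 → t=0.358, apex=0.157, x_land=57.790, impact vy=-1.756
  bounce: vy ← 0.46·1.756 = 0.808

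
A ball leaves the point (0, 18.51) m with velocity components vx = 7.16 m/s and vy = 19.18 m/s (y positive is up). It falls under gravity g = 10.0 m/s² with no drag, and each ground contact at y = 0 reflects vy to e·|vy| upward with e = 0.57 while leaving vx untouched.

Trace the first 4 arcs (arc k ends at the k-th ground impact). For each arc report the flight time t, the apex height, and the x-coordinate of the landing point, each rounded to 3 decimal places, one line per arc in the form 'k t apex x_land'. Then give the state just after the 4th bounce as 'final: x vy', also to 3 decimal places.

1 4.635 36.904 33.185
2 3.097 11.990 55.360
3 1.765 3.896 68.000
4 1.006 1.266 75.205
final: 75.205 2.868

Arc 1: start y=18.510, vy=19.180 → t=4.635, apex=36.904, x_land=33.185, impact vy=-27.167
  bounce: vy ← 0.57·27.167 = 15.485
Arc 2: start y=0.000, vy=15.485 → t=3.097, apex=11.990, x_land=55.360, impact vy=-15.485
  bounce: vy ← 0.57·15.485 = 8.827
Arc 3: start y=0.000, vy=8.827 → t=1.765, apex=3.896, x_land=68.000, impact vy=-8.827
  bounce: vy ← 0.57·8.827 = 5.031
Arc 4: start y=0.000, vy=5.031 → t=1.006, apex=1.266, x_land=75.205, impact vy=-5.031
  bounce: vy ← 0.57·5.031 = 2.868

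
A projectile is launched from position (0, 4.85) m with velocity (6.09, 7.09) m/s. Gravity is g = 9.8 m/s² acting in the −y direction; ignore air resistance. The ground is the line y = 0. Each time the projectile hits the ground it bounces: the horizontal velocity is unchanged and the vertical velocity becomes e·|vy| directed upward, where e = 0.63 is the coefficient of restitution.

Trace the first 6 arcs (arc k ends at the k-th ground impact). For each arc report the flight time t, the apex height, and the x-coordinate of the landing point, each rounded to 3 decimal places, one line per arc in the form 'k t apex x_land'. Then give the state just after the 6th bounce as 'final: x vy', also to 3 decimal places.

1 1.954 7.415 11.897
2 1.550 2.943 21.337
3 0.976 1.168 27.283
4 0.615 0.464 31.030
5 0.388 0.184 33.390
6 0.244 0.073 34.877
final: 34.877 0.754

Arc 1: start y=4.850, vy=7.090 → t=1.954, apex=7.415, x_land=11.897, impact vy=-12.055
  bounce: vy ← 0.63·12.055 = 7.595
Arc 2: start y=0.000, vy=7.595 → t=1.550, apex=2.943, x_land=21.337, impact vy=-7.595
  bounce: vy ← 0.63·7.595 = 4.785
Arc 3: start y=0.000, vy=4.785 → t=0.976, apex=1.168, x_land=27.283, impact vy=-4.785
  bounce: vy ← 0.63·4.785 = 3.014
Arc 4: start y=0.000, vy=3.014 → t=0.615, apex=0.464, x_land=31.030, impact vy=-3.014
  bounce: vy ← 0.63·3.014 = 1.899
Arc 5: start y=0.000, vy=1.899 → t=0.388, apex=0.184, x_land=33.390, impact vy=-1.899
  bounce: vy ← 0.63·1.899 = 1.196
Arc 6: start y=0.000, vy=1.196 → t=0.244, apex=0.073, x_land=34.877, impact vy=-1.196
  bounce: vy ← 0.63·1.196 = 0.754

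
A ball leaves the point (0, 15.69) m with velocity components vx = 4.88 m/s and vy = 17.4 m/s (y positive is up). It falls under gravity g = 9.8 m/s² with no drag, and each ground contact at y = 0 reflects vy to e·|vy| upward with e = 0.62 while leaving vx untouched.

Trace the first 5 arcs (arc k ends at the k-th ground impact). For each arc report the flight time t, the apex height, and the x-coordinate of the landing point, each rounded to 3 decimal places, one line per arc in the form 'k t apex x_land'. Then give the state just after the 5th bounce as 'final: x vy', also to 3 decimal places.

1 4.296 31.137 20.966
2 3.126 11.969 36.220
3 1.938 4.601 45.677
4 1.202 1.769 51.541
5 0.745 0.680 55.176
final: 55.176 2.263

Arc 1: start y=15.690, vy=17.400 → t=4.296, apex=31.137, x_land=20.966, impact vy=-24.704
  bounce: vy ← 0.62·24.704 = 15.316
Arc 2: start y=0.000, vy=15.316 → t=3.126, apex=11.969, x_land=36.220, impact vy=-15.316
  bounce: vy ← 0.62·15.316 = 9.496
Arc 3: start y=0.000, vy=9.496 → t=1.938, apex=4.601, x_land=45.677, impact vy=-9.496
  bounce: vy ← 0.62·9.496 = 5.888
Arc 4: start y=0.000, vy=5.888 → t=1.202, apex=1.769, x_land=51.541, impact vy=-5.888
  bounce: vy ← 0.62·5.888 = 3.650
Arc 5: start y=0.000, vy=3.650 → t=0.745, apex=0.680, x_land=55.176, impact vy=-3.650
  bounce: vy ← 0.62·3.650 = 2.263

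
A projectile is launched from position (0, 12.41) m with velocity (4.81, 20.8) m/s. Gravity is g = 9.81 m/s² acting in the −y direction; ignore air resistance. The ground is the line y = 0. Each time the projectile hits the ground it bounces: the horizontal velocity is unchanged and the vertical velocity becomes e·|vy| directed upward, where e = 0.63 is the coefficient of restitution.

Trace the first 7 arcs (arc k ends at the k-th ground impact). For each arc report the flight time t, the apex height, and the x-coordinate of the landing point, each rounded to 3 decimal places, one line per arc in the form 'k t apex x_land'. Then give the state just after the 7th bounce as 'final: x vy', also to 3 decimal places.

1 4.771 34.461 22.948
2 3.340 13.678 39.012
3 2.104 5.429 49.133
4 1.326 2.155 55.509
5 0.835 0.855 59.525
6 0.526 0.339 62.056
7 0.331 0.135 63.650
final: 63.650 1.024

Arc 1: start y=12.410, vy=20.800 → t=4.771, apex=34.461, x_land=22.948, impact vy=-26.002
  bounce: vy ← 0.63·26.002 = 16.382
Arc 2: start y=0.000, vy=16.382 → t=3.340, apex=13.678, x_land=39.012, impact vy=-16.382
  bounce: vy ← 0.63·16.382 = 10.320
Arc 3: start y=0.000, vy=10.320 → t=2.104, apex=5.429, x_land=49.133, impact vy=-10.320
  bounce: vy ← 0.63·10.320 = 6.502
Arc 4: start y=0.000, vy=6.502 → t=1.326, apex=2.155, x_land=55.509, impact vy=-6.502
  bounce: vy ← 0.63·6.502 = 4.096
Arc 5: start y=0.000, vy=4.096 → t=0.835, apex=0.855, x_land=59.525, impact vy=-4.096
  bounce: vy ← 0.63·4.096 = 2.581
Arc 6: start y=0.000, vy=2.581 → t=0.526, apex=0.339, x_land=62.056, impact vy=-2.581
  bounce: vy ← 0.63·2.581 = 1.626
Arc 7: start y=0.000, vy=1.626 → t=0.331, apex=0.135, x_land=63.650, impact vy=-1.626
  bounce: vy ← 0.63·1.626 = 1.024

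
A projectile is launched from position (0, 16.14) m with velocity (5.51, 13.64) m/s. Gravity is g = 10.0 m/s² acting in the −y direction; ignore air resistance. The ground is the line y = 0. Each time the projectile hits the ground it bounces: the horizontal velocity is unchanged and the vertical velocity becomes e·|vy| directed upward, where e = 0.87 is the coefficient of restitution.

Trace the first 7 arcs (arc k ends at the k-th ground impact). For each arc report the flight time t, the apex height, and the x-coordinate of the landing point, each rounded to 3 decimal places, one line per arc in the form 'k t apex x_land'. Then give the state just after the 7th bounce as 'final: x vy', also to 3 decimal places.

Arc 1: start y=16.140, vy=13.640 → t=3.620, apex=25.442, x_land=19.945, impact vy=-22.558
  bounce: vy ← 0.87·22.558 = 19.625
Arc 2: start y=0.000, vy=19.625 → t=3.925, apex=19.257, x_land=41.572, impact vy=-19.625
  bounce: vy ← 0.87·19.625 = 17.074
Arc 3: start y=0.000, vy=17.074 → t=3.415, apex=14.576, x_land=60.387, impact vy=-17.074
  bounce: vy ← 0.87·17.074 = 14.854
Arc 4: start y=0.000, vy=14.854 → t=2.971, apex=11.033, x_land=76.757, impact vy=-14.854
  bounce: vy ← 0.87·14.854 = 12.923
Arc 5: start y=0.000, vy=12.923 → t=2.585, apex=8.351, x_land=90.998, impact vy=-12.923
  bounce: vy ← 0.87·12.923 = 11.243
Arc 6: start y=0.000, vy=11.243 → t=2.249, apex=6.321, x_land=103.388, impact vy=-11.243
  bounce: vy ← 0.87·11.243 = 9.782
Arc 7: start y=0.000, vy=9.782 → t=1.956, apex=4.784, x_land=114.168, impact vy=-9.782
  bounce: vy ← 0.87·9.782 = 8.510

1 3.620 25.442 19.945
2 3.925 19.257 41.572
3 3.415 14.576 60.387
4 2.971 11.033 76.757
5 2.585 8.351 90.998
6 2.249 6.321 103.388
7 1.956 4.784 114.168
final: 114.168 8.510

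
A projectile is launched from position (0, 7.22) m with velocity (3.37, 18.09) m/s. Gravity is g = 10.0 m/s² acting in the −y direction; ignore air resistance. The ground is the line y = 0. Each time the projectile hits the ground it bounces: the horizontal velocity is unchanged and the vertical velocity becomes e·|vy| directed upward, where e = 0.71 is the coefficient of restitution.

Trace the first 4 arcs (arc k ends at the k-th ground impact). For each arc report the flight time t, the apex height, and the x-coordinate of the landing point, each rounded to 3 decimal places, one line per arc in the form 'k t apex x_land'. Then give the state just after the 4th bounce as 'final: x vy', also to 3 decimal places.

Arc 1: start y=7.220, vy=18.090 → t=3.981, apex=23.582, x_land=13.415, impact vy=-21.717
  bounce: vy ← 0.71·21.717 = 15.419
Arc 2: start y=0.000, vy=15.419 → t=3.084, apex=11.888, x_land=23.808, impact vy=-15.419
  bounce: vy ← 0.71·15.419 = 10.948
Arc 3: start y=0.000, vy=10.948 → t=2.190, apex=5.993, x_land=31.187, impact vy=-10.948
  bounce: vy ← 0.71·10.948 = 7.773
Arc 4: start y=0.000, vy=7.773 → t=1.555, apex=3.021, x_land=36.426, impact vy=-7.773
  bounce: vy ← 0.71·7.773 = 5.519

1 3.981 23.582 13.415
2 3.084 11.888 23.808
3 2.190 5.993 31.187
4 1.555 3.021 36.426
final: 36.426 5.519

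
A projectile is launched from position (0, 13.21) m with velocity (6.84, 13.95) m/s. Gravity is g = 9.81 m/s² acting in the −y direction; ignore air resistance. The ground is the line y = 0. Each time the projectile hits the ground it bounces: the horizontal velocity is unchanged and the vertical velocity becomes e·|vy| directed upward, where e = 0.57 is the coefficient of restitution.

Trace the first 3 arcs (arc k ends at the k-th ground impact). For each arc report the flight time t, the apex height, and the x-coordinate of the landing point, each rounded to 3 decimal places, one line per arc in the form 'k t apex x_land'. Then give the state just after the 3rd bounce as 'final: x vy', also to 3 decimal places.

1 3.593 23.129 24.579
2 2.475 7.514 41.512
3 1.411 2.441 51.163
final: 51.163 3.945

Arc 1: start y=13.210, vy=13.950 → t=3.593, apex=23.129, x_land=24.579, impact vy=-21.302
  bounce: vy ← 0.57·21.302 = 12.142
Arc 2: start y=0.000, vy=12.142 → t=2.475, apex=7.514, x_land=41.512, impact vy=-12.142
  bounce: vy ← 0.57·12.142 = 6.921
Arc 3: start y=0.000, vy=6.921 → t=1.411, apex=2.441, x_land=51.163, impact vy=-6.921
  bounce: vy ← 0.57·6.921 = 3.945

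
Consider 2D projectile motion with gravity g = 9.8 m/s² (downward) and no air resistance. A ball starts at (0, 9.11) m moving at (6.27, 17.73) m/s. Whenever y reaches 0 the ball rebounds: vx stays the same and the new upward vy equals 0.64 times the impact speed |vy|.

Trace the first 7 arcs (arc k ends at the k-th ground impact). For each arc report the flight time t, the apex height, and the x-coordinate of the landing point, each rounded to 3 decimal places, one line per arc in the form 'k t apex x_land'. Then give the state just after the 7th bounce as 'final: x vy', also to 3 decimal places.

Arc 1: start y=9.110, vy=17.730 → t=4.075, apex=25.148, x_land=25.548, impact vy=-22.202
  bounce: vy ← 0.64·22.202 = 14.209
Arc 2: start y=0.000, vy=14.209 → t=2.900, apex=10.301, x_land=43.730, impact vy=-14.209
  bounce: vy ← 0.64·14.209 = 9.094
Arc 3: start y=0.000, vy=9.094 → t=1.856, apex=4.219, x_land=55.366, impact vy=-9.094
  bounce: vy ← 0.64·9.094 = 5.820
Arc 4: start y=0.000, vy=5.820 → t=1.188, apex=1.728, x_land=62.813, impact vy=-5.820
  bounce: vy ← 0.64·5.820 = 3.725
Arc 5: start y=0.000, vy=3.725 → t=0.760, apex=0.708, x_land=67.580, impact vy=-3.725
  bounce: vy ← 0.64·3.725 = 2.384
Arc 6: start y=0.000, vy=2.384 → t=0.487, apex=0.290, x_land=70.630, impact vy=-2.384
  bounce: vy ← 0.64·2.384 = 1.526
Arc 7: start y=0.000, vy=1.526 → t=0.311, apex=0.119, x_land=72.582, impact vy=-1.526
  bounce: vy ← 0.64·1.526 = 0.976

1 4.075 25.148 25.548
2 2.900 10.301 43.730
3 1.856 4.219 55.366
4 1.188 1.728 62.813
5 0.760 0.708 67.580
6 0.487 0.290 70.630
7 0.311 0.119 72.582
final: 72.582 0.976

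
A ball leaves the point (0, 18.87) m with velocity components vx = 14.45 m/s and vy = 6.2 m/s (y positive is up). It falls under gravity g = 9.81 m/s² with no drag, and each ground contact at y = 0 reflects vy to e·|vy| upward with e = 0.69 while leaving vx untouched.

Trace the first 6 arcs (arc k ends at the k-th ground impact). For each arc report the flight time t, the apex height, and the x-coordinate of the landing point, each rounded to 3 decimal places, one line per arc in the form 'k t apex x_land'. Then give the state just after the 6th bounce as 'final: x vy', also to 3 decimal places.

Arc 1: start y=18.870, vy=6.200 → t=2.693, apex=20.829, x_land=38.910, impact vy=-20.216
  bounce: vy ← 0.69·20.216 = 13.949
Arc 2: start y=0.000, vy=13.949 → t=2.844, apex=9.917, x_land=80.002, impact vy=-13.949
  bounce: vy ← 0.69·13.949 = 9.625
Arc 3: start y=0.000, vy=9.625 → t=1.962, apex=4.721, x_land=108.356, impact vy=-9.625
  bounce: vy ← 0.69·9.625 = 6.641
Arc 4: start y=0.000, vy=6.641 → t=1.354, apex=2.248, x_land=127.921, impact vy=-6.641
  bounce: vy ← 0.69·6.641 = 4.582
Arc 5: start y=0.000, vy=4.582 → t=0.934, apex=1.070, x_land=141.420, impact vy=-4.582
  bounce: vy ← 0.69·4.582 = 3.162
Arc 6: start y=0.000, vy=3.162 → t=0.645, apex=0.510, x_land=150.734, impact vy=-3.162
  bounce: vy ← 0.69·3.162 = 2.182

1 2.693 20.829 38.910
2 2.844 9.917 80.002
3 1.962 4.721 108.356
4 1.354 2.248 127.921
5 0.934 1.070 141.420
6 0.645 0.510 150.734
final: 150.734 2.182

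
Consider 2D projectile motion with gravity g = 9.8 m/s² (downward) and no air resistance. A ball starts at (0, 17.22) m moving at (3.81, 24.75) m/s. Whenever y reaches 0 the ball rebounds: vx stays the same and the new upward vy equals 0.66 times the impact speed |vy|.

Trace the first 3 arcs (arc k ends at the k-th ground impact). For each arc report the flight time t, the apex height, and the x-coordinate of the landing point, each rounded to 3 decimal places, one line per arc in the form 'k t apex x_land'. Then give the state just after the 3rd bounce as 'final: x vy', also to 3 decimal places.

1 5.671 48.473 21.606
2 4.152 21.115 37.424
3 2.740 9.198 47.863
final: 47.863 8.862

Arc 1: start y=17.220, vy=24.750 → t=5.671, apex=48.473, x_land=21.606, impact vy=-30.823
  bounce: vy ← 0.66·30.823 = 20.343
Arc 2: start y=0.000, vy=20.343 → t=4.152, apex=21.115, x_land=37.424, impact vy=-20.343
  bounce: vy ← 0.66·20.343 = 13.427
Arc 3: start y=0.000, vy=13.427 → t=2.740, apex=9.198, x_land=47.863, impact vy=-13.427
  bounce: vy ← 0.66·13.427 = 8.862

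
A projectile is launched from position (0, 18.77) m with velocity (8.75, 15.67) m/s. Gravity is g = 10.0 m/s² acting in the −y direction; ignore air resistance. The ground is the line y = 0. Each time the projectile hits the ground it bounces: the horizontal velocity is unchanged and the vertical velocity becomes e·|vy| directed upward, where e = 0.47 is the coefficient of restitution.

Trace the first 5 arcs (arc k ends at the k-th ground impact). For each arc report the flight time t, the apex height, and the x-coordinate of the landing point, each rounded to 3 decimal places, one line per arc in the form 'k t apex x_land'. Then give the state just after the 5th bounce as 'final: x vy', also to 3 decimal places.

Arc 1: start y=18.770, vy=15.670 → t=4.059, apex=31.047, x_land=35.515, impact vy=-24.919
  bounce: vy ← 0.47·24.919 = 11.712
Arc 2: start y=0.000, vy=11.712 → t=2.342, apex=6.858, x_land=56.011, impact vy=-11.712
  bounce: vy ← 0.47·11.712 = 5.505
Arc 3: start y=0.000, vy=5.505 → t=1.101, apex=1.515, x_land=65.644, impact vy=-5.505
  bounce: vy ← 0.47·5.505 = 2.587
Arc 4: start y=0.000, vy=2.587 → t=0.517, apex=0.335, x_land=70.172, impact vy=-2.587
  bounce: vy ← 0.47·2.587 = 1.216
Arc 5: start y=0.000, vy=1.216 → t=0.243, apex=0.074, x_land=72.299, impact vy=-1.216
  bounce: vy ← 0.47·1.216 = 0.572

1 4.059 31.047 35.515
2 2.342 6.858 56.011
3 1.101 1.515 65.644
4 0.517 0.335 70.172
5 0.243 0.074 72.299
final: 72.299 0.572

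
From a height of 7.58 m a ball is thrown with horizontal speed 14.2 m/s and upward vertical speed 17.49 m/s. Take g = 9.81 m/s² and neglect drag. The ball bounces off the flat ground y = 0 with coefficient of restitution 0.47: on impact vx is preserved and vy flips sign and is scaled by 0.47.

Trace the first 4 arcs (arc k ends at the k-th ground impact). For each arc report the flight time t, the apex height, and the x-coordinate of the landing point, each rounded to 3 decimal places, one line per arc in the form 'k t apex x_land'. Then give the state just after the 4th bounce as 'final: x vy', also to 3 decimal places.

1 3.956 23.171 56.180
2 2.043 5.119 85.192
3 0.960 1.131 98.827
4 0.451 0.250 105.236
final: 105.236 1.040

Arc 1: start y=7.580, vy=17.490 → t=3.956, apex=23.171, x_land=56.180, impact vy=-21.322
  bounce: vy ← 0.47·21.322 = 10.021
Arc 2: start y=0.000, vy=10.021 → t=2.043, apex=5.119, x_land=85.192, impact vy=-10.021
  bounce: vy ← 0.47·10.021 = 4.710
Arc 3: start y=0.000, vy=4.710 → t=0.960, apex=1.131, x_land=98.827, impact vy=-4.710
  bounce: vy ← 0.47·4.710 = 2.214
Arc 4: start y=0.000, vy=2.214 → t=0.451, apex=0.250, x_land=105.236, impact vy=-2.214
  bounce: vy ← 0.47·2.214 = 1.040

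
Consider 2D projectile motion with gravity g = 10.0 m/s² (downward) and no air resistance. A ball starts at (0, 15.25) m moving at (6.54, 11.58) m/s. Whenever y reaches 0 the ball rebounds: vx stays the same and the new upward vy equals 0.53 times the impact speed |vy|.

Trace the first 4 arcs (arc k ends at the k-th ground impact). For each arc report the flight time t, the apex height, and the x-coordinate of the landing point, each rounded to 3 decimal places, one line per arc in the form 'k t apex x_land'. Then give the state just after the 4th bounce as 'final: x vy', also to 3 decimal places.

Arc 1: start y=15.250, vy=11.580 → t=3.253, apex=21.955, x_land=21.278, impact vy=-20.955
  bounce: vy ← 0.53·20.955 = 11.106
Arc 2: start y=0.000, vy=11.106 → t=2.221, apex=6.167, x_land=35.804, impact vy=-11.106
  bounce: vy ← 0.53·11.106 = 5.886
Arc 3: start y=0.000, vy=5.886 → t=1.177, apex=1.732, x_land=43.503, impact vy=-5.886
  bounce: vy ← 0.53·5.886 = 3.120
Arc 4: start y=0.000, vy=3.120 → t=0.624, apex=0.487, x_land=47.584, impact vy=-3.120
  bounce: vy ← 0.53·3.120 = 1.653

1 3.253 21.955 21.278
2 2.221 6.167 35.804
3 1.177 1.732 43.503
4 0.624 0.487 47.584
final: 47.584 1.653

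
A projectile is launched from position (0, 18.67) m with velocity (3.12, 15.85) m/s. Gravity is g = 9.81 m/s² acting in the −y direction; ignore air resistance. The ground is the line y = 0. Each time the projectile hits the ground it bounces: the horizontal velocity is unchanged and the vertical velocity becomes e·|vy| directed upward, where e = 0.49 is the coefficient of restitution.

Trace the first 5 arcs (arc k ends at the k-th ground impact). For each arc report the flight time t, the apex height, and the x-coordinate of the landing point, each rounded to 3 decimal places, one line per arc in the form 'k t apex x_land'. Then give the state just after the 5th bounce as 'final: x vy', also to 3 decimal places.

Arc 1: start y=18.670, vy=15.850 → t=4.149, apex=31.474, x_land=12.944, impact vy=-24.850
  bounce: vy ← 0.49·24.850 = 12.177
Arc 2: start y=0.000, vy=12.177 → t=2.482, apex=7.557, x_land=20.690, impact vy=-12.177
  bounce: vy ← 0.49·12.177 = 5.967
Arc 3: start y=0.000, vy=5.967 → t=1.216, apex=1.814, x_land=24.485, impact vy=-5.967
  bounce: vy ← 0.49·5.967 = 2.924
Arc 4: start y=0.000, vy=2.924 → t=0.596, apex=0.436, x_land=26.345, impact vy=-2.924
  bounce: vy ← 0.49·2.924 = 1.433
Arc 5: start y=0.000, vy=1.433 → t=0.292, apex=0.105, x_land=27.256, impact vy=-1.433
  bounce: vy ← 0.49·1.433 = 0.702

1 4.149 31.474 12.944
2 2.482 7.557 20.690
3 1.216 1.814 24.485
4 0.596 0.436 26.345
5 0.292 0.105 27.256
final: 27.256 0.702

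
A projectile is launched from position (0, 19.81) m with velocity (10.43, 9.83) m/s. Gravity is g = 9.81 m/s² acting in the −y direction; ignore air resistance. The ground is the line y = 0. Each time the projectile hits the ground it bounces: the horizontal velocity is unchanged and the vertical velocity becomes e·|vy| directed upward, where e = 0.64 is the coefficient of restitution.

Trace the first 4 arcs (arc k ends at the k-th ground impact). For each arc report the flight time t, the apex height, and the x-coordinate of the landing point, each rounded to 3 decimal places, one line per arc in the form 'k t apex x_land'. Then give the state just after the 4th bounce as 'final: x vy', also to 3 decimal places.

Arc 1: start y=19.810, vy=9.830 → t=3.248, apex=24.735, x_land=33.873, impact vy=-22.030
  bounce: vy ← 0.64·22.030 = 14.099
Arc 2: start y=0.000, vy=14.099 → t=2.874, apex=10.131, x_land=63.853, impact vy=-14.099
  bounce: vy ← 0.64·14.099 = 9.023
Arc 3: start y=0.000, vy=9.023 → t=1.840, apex=4.150, x_land=83.040, impact vy=-9.023
  bounce: vy ← 0.64·9.023 = 5.775
Arc 4: start y=0.000, vy=5.775 → t=1.177, apex=1.700, x_land=95.320, impact vy=-5.775
  bounce: vy ← 0.64·5.775 = 3.696

1 3.248 24.735 33.873
2 2.874 10.131 63.853
3 1.840 4.150 83.040
4 1.177 1.700 95.320
final: 95.320 3.696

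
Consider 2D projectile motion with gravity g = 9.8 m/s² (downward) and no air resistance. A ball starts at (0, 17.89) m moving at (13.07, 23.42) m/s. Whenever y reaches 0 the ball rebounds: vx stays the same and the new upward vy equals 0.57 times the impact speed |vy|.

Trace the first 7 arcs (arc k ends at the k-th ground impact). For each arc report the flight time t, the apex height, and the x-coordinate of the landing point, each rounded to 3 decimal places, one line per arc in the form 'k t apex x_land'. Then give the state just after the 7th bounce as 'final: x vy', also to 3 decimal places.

1 5.450 45.875 71.226
2 3.488 14.905 116.816
3 1.988 4.843 142.802
4 1.133 1.573 157.614
5 0.646 0.511 166.057
6 0.368 0.166 170.869
7 0.210 0.054 173.612
final: 173.612 0.586

Arc 1: start y=17.890, vy=23.420 → t=5.450, apex=45.875, x_land=71.226, impact vy=-29.986
  bounce: vy ← 0.57·29.986 = 17.092
Arc 2: start y=0.000, vy=17.092 → t=3.488, apex=14.905, x_land=116.816, impact vy=-17.092
  bounce: vy ← 0.57·17.092 = 9.742
Arc 3: start y=0.000, vy=9.742 → t=1.988, apex=4.843, x_land=142.802, impact vy=-9.742
  bounce: vy ← 0.57·9.742 = 5.553
Arc 4: start y=0.000, vy=5.553 → t=1.133, apex=1.573, x_land=157.614, impact vy=-5.553
  bounce: vy ← 0.57·5.553 = 3.165
Arc 5: start y=0.000, vy=3.165 → t=0.646, apex=0.511, x_land=166.057, impact vy=-3.165
  bounce: vy ← 0.57·3.165 = 1.804
Arc 6: start y=0.000, vy=1.804 → t=0.368, apex=0.166, x_land=170.869, impact vy=-1.804
  bounce: vy ← 0.57·1.804 = 1.028
Arc 7: start y=0.000, vy=1.028 → t=0.210, apex=0.054, x_land=173.612, impact vy=-1.028
  bounce: vy ← 0.57·1.028 = 0.586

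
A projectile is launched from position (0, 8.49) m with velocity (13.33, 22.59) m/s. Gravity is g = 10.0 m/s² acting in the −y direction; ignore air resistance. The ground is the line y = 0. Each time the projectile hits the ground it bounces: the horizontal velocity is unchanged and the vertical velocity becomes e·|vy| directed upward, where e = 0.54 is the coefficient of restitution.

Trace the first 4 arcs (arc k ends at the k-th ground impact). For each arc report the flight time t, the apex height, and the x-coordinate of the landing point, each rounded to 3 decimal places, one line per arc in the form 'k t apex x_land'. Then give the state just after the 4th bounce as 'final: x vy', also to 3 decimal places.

1 4.867 34.005 64.876
2 2.817 9.916 102.420
3 1.521 2.891 122.694
4 0.821 0.843 133.642
final: 133.642 2.218

Arc 1: start y=8.490, vy=22.590 → t=4.867, apex=34.005, x_land=64.876, impact vy=-26.079
  bounce: vy ← 0.54·26.079 = 14.083
Arc 2: start y=0.000, vy=14.083 → t=2.817, apex=9.916, x_land=102.420, impact vy=-14.083
  bounce: vy ← 0.54·14.083 = 7.605
Arc 3: start y=0.000, vy=7.605 → t=1.521, apex=2.891, x_land=122.694, impact vy=-7.605
  bounce: vy ← 0.54·7.605 = 4.106
Arc 4: start y=0.000, vy=4.106 → t=0.821, apex=0.843, x_land=133.642, impact vy=-4.106
  bounce: vy ← 0.54·4.106 = 2.218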